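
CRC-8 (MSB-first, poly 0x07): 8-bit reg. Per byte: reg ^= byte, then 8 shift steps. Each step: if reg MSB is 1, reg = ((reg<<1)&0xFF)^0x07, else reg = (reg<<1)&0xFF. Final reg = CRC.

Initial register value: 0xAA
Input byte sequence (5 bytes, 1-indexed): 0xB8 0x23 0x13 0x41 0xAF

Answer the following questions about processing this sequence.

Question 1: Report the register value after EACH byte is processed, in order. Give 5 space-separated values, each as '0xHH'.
0x7E 0x94 0x9C 0x1D 0x17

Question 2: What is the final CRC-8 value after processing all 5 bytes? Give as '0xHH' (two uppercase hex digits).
Answer: 0x17

Derivation:
After byte 1 (0xB8): reg=0x7E
After byte 2 (0x23): reg=0x94
After byte 3 (0x13): reg=0x9C
After byte 4 (0x41): reg=0x1D
After byte 5 (0xAF): reg=0x17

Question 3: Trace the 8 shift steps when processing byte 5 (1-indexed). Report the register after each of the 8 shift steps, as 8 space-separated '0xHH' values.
After byte 1 (0xB8): reg=0x7E
After byte 2 (0x23): reg=0x94
After byte 3 (0x13): reg=0x9C
After byte 4 (0x41): reg=0x1D
Register before byte 5: 0x1D
After XOR with byte 0xAF: 0xB2

Answer: 0x63 0xC6 0x8B 0x11 0x22 0x44 0x88 0x17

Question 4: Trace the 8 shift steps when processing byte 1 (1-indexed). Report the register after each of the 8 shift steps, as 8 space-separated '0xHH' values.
Answer: 0x24 0x48 0x90 0x27 0x4E 0x9C 0x3F 0x7E

Derivation:
Register before byte 1: 0xAA
After XOR with byte 0xB8: 0x12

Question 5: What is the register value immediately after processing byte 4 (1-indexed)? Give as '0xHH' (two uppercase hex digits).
After byte 1 (0xB8): reg=0x7E
After byte 2 (0x23): reg=0x94
After byte 3 (0x13): reg=0x9C
After byte 4 (0x41): reg=0x1D

Answer: 0x1D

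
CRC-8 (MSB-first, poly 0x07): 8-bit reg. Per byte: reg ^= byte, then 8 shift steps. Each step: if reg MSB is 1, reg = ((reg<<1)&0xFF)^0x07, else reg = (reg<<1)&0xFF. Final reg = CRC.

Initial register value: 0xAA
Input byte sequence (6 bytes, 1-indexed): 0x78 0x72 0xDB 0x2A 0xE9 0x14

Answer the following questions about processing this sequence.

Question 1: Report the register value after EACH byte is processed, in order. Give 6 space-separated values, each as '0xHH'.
0x30 0xC9 0x7E 0xAB 0xC9 0x1D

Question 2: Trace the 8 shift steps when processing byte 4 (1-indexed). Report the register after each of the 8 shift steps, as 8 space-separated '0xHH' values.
After byte 1 (0x78): reg=0x30
After byte 2 (0x72): reg=0xC9
After byte 3 (0xDB): reg=0x7E
Register before byte 4: 0x7E
After XOR with byte 0x2A: 0x54

Answer: 0xA8 0x57 0xAE 0x5B 0xB6 0x6B 0xD6 0xAB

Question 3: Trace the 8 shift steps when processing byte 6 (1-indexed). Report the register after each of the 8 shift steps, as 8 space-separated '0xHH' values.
Answer: 0xBD 0x7D 0xFA 0xF3 0xE1 0xC5 0x8D 0x1D

Derivation:
After byte 1 (0x78): reg=0x30
After byte 2 (0x72): reg=0xC9
After byte 3 (0xDB): reg=0x7E
After byte 4 (0x2A): reg=0xAB
After byte 5 (0xE9): reg=0xC9
Register before byte 6: 0xC9
After XOR with byte 0x14: 0xDD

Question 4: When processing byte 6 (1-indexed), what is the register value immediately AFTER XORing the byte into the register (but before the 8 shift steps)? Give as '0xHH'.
Register before byte 6: 0xC9
Byte 6: 0x14
0xC9 XOR 0x14 = 0xDD

Answer: 0xDD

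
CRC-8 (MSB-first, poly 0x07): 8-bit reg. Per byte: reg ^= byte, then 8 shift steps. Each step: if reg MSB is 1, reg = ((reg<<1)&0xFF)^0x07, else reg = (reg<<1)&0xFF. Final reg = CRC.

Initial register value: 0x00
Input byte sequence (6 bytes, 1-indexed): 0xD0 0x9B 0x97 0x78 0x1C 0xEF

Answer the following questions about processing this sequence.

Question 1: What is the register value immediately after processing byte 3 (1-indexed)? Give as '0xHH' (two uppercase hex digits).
After byte 1 (0xD0): reg=0x3E
After byte 2 (0x9B): reg=0x72
After byte 3 (0x97): reg=0xB5

Answer: 0xB5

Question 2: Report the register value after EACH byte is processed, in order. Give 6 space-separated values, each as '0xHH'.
0x3E 0x72 0xB5 0x6D 0x50 0x34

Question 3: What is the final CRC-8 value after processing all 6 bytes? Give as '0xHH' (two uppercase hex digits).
Answer: 0x34

Derivation:
After byte 1 (0xD0): reg=0x3E
After byte 2 (0x9B): reg=0x72
After byte 3 (0x97): reg=0xB5
After byte 4 (0x78): reg=0x6D
After byte 5 (0x1C): reg=0x50
After byte 6 (0xEF): reg=0x34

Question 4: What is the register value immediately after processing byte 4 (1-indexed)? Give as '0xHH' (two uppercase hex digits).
After byte 1 (0xD0): reg=0x3E
After byte 2 (0x9B): reg=0x72
After byte 3 (0x97): reg=0xB5
After byte 4 (0x78): reg=0x6D

Answer: 0x6D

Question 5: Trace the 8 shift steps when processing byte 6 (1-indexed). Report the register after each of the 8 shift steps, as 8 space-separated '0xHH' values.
After byte 1 (0xD0): reg=0x3E
After byte 2 (0x9B): reg=0x72
After byte 3 (0x97): reg=0xB5
After byte 4 (0x78): reg=0x6D
After byte 5 (0x1C): reg=0x50
Register before byte 6: 0x50
After XOR with byte 0xEF: 0xBF

Answer: 0x79 0xF2 0xE3 0xC1 0x85 0x0D 0x1A 0x34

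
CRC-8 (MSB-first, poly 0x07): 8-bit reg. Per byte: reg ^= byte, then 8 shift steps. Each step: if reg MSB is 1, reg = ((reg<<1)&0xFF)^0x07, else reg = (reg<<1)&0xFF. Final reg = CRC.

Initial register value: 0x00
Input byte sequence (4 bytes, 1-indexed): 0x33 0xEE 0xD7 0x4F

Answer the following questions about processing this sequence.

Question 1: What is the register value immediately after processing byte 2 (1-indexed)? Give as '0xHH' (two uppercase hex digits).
Answer: 0x42

Derivation:
After byte 1 (0x33): reg=0x99
After byte 2 (0xEE): reg=0x42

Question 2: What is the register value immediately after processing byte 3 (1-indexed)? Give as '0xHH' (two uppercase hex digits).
Answer: 0xE2

Derivation:
After byte 1 (0x33): reg=0x99
After byte 2 (0xEE): reg=0x42
After byte 3 (0xD7): reg=0xE2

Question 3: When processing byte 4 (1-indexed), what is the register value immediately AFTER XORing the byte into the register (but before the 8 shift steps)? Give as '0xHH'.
Answer: 0xAD

Derivation:
Register before byte 4: 0xE2
Byte 4: 0x4F
0xE2 XOR 0x4F = 0xAD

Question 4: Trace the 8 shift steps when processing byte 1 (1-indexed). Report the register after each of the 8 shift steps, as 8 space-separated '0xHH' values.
Answer: 0x66 0xCC 0x9F 0x39 0x72 0xE4 0xCF 0x99

Derivation:
Register before byte 1: 0x00
After XOR with byte 0x33: 0x33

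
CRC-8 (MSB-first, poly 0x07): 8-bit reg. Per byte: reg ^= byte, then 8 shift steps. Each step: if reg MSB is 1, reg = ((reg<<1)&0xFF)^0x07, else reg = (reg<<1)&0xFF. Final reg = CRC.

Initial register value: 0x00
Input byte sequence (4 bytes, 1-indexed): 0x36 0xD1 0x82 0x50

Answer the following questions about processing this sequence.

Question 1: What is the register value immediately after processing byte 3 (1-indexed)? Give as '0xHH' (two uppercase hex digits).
After byte 1 (0x36): reg=0x82
After byte 2 (0xD1): reg=0xBE
After byte 3 (0x82): reg=0xB4

Answer: 0xB4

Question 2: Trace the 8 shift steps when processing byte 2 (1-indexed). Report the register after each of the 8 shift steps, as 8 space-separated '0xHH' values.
After byte 1 (0x36): reg=0x82
Register before byte 2: 0x82
After XOR with byte 0xD1: 0x53

Answer: 0xA6 0x4B 0x96 0x2B 0x56 0xAC 0x5F 0xBE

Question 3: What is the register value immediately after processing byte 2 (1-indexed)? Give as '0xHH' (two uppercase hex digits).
Answer: 0xBE

Derivation:
After byte 1 (0x36): reg=0x82
After byte 2 (0xD1): reg=0xBE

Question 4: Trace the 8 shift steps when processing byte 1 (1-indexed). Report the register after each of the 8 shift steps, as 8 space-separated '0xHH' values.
Register before byte 1: 0x00
After XOR with byte 0x36: 0x36

Answer: 0x6C 0xD8 0xB7 0x69 0xD2 0xA3 0x41 0x82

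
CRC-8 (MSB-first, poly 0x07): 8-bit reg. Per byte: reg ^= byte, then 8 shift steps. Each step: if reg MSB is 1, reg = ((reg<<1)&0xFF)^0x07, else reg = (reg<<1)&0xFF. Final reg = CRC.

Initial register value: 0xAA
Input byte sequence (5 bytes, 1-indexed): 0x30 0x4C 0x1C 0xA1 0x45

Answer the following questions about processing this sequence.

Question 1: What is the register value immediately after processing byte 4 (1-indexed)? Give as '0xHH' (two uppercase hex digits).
Answer: 0x73

Derivation:
After byte 1 (0x30): reg=0xCF
After byte 2 (0x4C): reg=0x80
After byte 3 (0x1C): reg=0xDD
After byte 4 (0xA1): reg=0x73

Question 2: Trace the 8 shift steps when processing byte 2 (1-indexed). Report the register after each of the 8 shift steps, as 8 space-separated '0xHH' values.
Answer: 0x01 0x02 0x04 0x08 0x10 0x20 0x40 0x80

Derivation:
After byte 1 (0x30): reg=0xCF
Register before byte 2: 0xCF
After XOR with byte 0x4C: 0x83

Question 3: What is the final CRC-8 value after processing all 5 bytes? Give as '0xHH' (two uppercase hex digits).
After byte 1 (0x30): reg=0xCF
After byte 2 (0x4C): reg=0x80
After byte 3 (0x1C): reg=0xDD
After byte 4 (0xA1): reg=0x73
After byte 5 (0x45): reg=0x82

Answer: 0x82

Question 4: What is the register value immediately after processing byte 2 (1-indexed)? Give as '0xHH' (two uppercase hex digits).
After byte 1 (0x30): reg=0xCF
After byte 2 (0x4C): reg=0x80

Answer: 0x80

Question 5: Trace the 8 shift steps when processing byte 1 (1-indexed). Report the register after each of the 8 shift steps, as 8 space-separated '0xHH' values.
Register before byte 1: 0xAA
After XOR with byte 0x30: 0x9A

Answer: 0x33 0x66 0xCC 0x9F 0x39 0x72 0xE4 0xCF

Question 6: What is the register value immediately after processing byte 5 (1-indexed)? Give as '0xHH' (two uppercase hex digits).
After byte 1 (0x30): reg=0xCF
After byte 2 (0x4C): reg=0x80
After byte 3 (0x1C): reg=0xDD
After byte 4 (0xA1): reg=0x73
After byte 5 (0x45): reg=0x82

Answer: 0x82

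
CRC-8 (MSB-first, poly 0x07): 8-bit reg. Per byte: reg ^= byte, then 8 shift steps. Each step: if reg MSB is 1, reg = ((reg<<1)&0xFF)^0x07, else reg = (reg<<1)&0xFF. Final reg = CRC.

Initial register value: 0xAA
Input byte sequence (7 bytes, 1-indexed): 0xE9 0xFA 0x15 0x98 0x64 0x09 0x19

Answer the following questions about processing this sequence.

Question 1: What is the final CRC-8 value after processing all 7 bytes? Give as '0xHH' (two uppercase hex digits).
After byte 1 (0xE9): reg=0xCE
After byte 2 (0xFA): reg=0x8C
After byte 3 (0x15): reg=0xC6
After byte 4 (0x98): reg=0x9D
After byte 5 (0x64): reg=0xE1
After byte 6 (0x09): reg=0x96
After byte 7 (0x19): reg=0xA4

Answer: 0xA4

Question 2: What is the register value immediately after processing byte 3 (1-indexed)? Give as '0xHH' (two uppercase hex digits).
After byte 1 (0xE9): reg=0xCE
After byte 2 (0xFA): reg=0x8C
After byte 3 (0x15): reg=0xC6

Answer: 0xC6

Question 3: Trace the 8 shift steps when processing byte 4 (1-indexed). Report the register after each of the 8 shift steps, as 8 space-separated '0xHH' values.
Answer: 0xBC 0x7F 0xFE 0xFB 0xF1 0xE5 0xCD 0x9D

Derivation:
After byte 1 (0xE9): reg=0xCE
After byte 2 (0xFA): reg=0x8C
After byte 3 (0x15): reg=0xC6
Register before byte 4: 0xC6
After XOR with byte 0x98: 0x5E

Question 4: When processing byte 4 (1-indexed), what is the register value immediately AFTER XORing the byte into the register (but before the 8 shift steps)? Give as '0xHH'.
Answer: 0x5E

Derivation:
Register before byte 4: 0xC6
Byte 4: 0x98
0xC6 XOR 0x98 = 0x5E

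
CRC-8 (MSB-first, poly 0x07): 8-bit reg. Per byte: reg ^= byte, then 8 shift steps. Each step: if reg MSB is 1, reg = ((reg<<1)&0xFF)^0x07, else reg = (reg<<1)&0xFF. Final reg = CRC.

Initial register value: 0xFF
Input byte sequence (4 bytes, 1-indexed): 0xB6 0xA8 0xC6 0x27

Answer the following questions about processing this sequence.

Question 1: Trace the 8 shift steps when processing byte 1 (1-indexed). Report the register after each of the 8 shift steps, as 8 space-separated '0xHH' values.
Register before byte 1: 0xFF
After XOR with byte 0xB6: 0x49

Answer: 0x92 0x23 0x46 0x8C 0x1F 0x3E 0x7C 0xF8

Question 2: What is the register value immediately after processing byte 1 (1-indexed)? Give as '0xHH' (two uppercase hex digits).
Answer: 0xF8

Derivation:
After byte 1 (0xB6): reg=0xF8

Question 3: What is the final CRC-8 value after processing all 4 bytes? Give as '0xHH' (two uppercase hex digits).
Answer: 0x42

Derivation:
After byte 1 (0xB6): reg=0xF8
After byte 2 (0xA8): reg=0xB7
After byte 3 (0xC6): reg=0x50
After byte 4 (0x27): reg=0x42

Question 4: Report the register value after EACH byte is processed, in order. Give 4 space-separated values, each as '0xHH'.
0xF8 0xB7 0x50 0x42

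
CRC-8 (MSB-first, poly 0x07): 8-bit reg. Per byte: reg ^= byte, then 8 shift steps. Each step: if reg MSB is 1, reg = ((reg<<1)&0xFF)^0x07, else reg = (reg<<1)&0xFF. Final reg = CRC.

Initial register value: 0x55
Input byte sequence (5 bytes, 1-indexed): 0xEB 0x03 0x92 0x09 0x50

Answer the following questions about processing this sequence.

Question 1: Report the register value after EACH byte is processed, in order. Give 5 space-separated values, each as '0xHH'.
0x33 0x90 0x0E 0x15 0xDC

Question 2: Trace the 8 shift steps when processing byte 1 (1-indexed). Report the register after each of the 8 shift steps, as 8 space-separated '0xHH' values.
Register before byte 1: 0x55
After XOR with byte 0xEB: 0xBE

Answer: 0x7B 0xF6 0xEB 0xD1 0xA5 0x4D 0x9A 0x33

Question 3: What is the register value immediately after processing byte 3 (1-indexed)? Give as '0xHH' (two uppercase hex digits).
Answer: 0x0E

Derivation:
After byte 1 (0xEB): reg=0x33
After byte 2 (0x03): reg=0x90
After byte 3 (0x92): reg=0x0E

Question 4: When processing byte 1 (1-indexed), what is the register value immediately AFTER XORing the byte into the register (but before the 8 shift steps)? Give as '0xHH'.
Register before byte 1: 0x55
Byte 1: 0xEB
0x55 XOR 0xEB = 0xBE

Answer: 0xBE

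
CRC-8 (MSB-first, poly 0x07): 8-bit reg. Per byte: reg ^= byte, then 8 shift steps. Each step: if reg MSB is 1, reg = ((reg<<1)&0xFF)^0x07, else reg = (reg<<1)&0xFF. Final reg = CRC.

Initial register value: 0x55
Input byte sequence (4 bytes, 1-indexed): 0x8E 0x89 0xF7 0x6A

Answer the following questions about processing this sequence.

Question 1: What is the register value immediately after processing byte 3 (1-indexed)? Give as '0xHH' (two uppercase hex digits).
Answer: 0x03

Derivation:
After byte 1 (0x8E): reg=0x0F
After byte 2 (0x89): reg=0x9B
After byte 3 (0xF7): reg=0x03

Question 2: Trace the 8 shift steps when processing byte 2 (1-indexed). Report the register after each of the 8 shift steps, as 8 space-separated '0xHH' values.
After byte 1 (0x8E): reg=0x0F
Register before byte 2: 0x0F
After XOR with byte 0x89: 0x86

Answer: 0x0B 0x16 0x2C 0x58 0xB0 0x67 0xCE 0x9B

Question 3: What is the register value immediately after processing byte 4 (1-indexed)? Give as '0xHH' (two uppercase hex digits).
After byte 1 (0x8E): reg=0x0F
After byte 2 (0x89): reg=0x9B
After byte 3 (0xF7): reg=0x03
After byte 4 (0x6A): reg=0x18

Answer: 0x18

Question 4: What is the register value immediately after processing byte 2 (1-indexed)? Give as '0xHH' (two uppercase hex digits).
Answer: 0x9B

Derivation:
After byte 1 (0x8E): reg=0x0F
After byte 2 (0x89): reg=0x9B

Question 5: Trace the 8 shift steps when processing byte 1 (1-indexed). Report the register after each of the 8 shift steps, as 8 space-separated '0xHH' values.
Register before byte 1: 0x55
After XOR with byte 0x8E: 0xDB

Answer: 0xB1 0x65 0xCA 0x93 0x21 0x42 0x84 0x0F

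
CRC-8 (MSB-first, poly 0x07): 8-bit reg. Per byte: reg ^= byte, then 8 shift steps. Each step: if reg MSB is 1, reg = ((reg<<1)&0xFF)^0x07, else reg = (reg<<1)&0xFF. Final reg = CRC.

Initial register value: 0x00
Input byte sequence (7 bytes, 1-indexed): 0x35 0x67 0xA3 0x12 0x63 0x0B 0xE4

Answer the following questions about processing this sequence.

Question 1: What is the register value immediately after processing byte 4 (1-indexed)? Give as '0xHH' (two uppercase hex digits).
Answer: 0x6D

Derivation:
After byte 1 (0x35): reg=0x8B
After byte 2 (0x67): reg=0x8A
After byte 3 (0xA3): reg=0xDF
After byte 4 (0x12): reg=0x6D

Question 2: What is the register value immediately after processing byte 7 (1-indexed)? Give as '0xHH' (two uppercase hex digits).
Answer: 0x09

Derivation:
After byte 1 (0x35): reg=0x8B
After byte 2 (0x67): reg=0x8A
After byte 3 (0xA3): reg=0xDF
After byte 4 (0x12): reg=0x6D
After byte 5 (0x63): reg=0x2A
After byte 6 (0x0B): reg=0xE7
After byte 7 (0xE4): reg=0x09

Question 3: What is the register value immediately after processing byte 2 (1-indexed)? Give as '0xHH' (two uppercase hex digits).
After byte 1 (0x35): reg=0x8B
After byte 2 (0x67): reg=0x8A

Answer: 0x8A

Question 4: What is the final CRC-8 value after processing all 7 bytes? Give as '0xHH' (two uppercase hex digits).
After byte 1 (0x35): reg=0x8B
After byte 2 (0x67): reg=0x8A
After byte 3 (0xA3): reg=0xDF
After byte 4 (0x12): reg=0x6D
After byte 5 (0x63): reg=0x2A
After byte 6 (0x0B): reg=0xE7
After byte 7 (0xE4): reg=0x09

Answer: 0x09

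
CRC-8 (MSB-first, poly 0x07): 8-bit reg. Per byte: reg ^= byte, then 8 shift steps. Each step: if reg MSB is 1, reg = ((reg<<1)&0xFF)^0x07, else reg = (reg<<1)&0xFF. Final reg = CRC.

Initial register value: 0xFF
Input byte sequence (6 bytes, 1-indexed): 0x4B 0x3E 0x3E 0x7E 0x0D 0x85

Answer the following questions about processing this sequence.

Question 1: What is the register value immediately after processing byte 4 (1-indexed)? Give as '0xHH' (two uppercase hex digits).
Answer: 0x5F

Derivation:
After byte 1 (0x4B): reg=0x05
After byte 2 (0x3E): reg=0xA1
After byte 3 (0x3E): reg=0xD4
After byte 4 (0x7E): reg=0x5F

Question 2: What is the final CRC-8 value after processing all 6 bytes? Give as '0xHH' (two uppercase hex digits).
After byte 1 (0x4B): reg=0x05
After byte 2 (0x3E): reg=0xA1
After byte 3 (0x3E): reg=0xD4
After byte 4 (0x7E): reg=0x5F
After byte 5 (0x0D): reg=0xB9
After byte 6 (0x85): reg=0xB4

Answer: 0xB4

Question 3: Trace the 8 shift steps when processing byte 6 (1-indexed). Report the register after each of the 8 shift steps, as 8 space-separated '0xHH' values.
After byte 1 (0x4B): reg=0x05
After byte 2 (0x3E): reg=0xA1
After byte 3 (0x3E): reg=0xD4
After byte 4 (0x7E): reg=0x5F
After byte 5 (0x0D): reg=0xB9
Register before byte 6: 0xB9
After XOR with byte 0x85: 0x3C

Answer: 0x78 0xF0 0xE7 0xC9 0x95 0x2D 0x5A 0xB4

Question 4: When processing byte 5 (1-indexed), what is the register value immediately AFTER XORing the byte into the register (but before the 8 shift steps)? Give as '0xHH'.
Answer: 0x52

Derivation:
Register before byte 5: 0x5F
Byte 5: 0x0D
0x5F XOR 0x0D = 0x52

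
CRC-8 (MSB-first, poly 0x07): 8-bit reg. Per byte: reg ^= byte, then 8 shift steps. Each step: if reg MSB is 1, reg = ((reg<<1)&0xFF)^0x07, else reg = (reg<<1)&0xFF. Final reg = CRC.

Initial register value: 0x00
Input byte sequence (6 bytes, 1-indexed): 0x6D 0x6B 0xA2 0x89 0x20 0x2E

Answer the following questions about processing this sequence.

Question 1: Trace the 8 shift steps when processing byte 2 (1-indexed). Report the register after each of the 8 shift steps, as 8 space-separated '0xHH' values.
Answer: 0xDE 0xBB 0x71 0xE2 0xC3 0x81 0x05 0x0A

Derivation:
After byte 1 (0x6D): reg=0x04
Register before byte 2: 0x04
After XOR with byte 0x6B: 0x6F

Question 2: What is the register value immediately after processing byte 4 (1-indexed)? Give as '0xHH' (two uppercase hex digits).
Answer: 0x06

Derivation:
After byte 1 (0x6D): reg=0x04
After byte 2 (0x6B): reg=0x0A
After byte 3 (0xA2): reg=0x51
After byte 4 (0x89): reg=0x06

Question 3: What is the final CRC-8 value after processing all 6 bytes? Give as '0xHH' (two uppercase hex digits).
After byte 1 (0x6D): reg=0x04
After byte 2 (0x6B): reg=0x0A
After byte 3 (0xA2): reg=0x51
After byte 4 (0x89): reg=0x06
After byte 5 (0x20): reg=0xF2
After byte 6 (0x2E): reg=0x1A

Answer: 0x1A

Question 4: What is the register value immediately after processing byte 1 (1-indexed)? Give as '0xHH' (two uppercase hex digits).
After byte 1 (0x6D): reg=0x04

Answer: 0x04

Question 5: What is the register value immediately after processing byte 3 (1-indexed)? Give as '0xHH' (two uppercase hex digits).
After byte 1 (0x6D): reg=0x04
After byte 2 (0x6B): reg=0x0A
After byte 3 (0xA2): reg=0x51

Answer: 0x51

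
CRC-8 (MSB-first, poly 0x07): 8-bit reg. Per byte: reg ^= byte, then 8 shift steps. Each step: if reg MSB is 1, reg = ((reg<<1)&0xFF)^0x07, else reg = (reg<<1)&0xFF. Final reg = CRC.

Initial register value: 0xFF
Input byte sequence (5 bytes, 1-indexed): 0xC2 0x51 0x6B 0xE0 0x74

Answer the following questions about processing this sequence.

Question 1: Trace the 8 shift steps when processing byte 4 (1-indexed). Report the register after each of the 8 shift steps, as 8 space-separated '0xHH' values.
After byte 1 (0xC2): reg=0xB3
After byte 2 (0x51): reg=0xA0
After byte 3 (0x6B): reg=0x7F
Register before byte 4: 0x7F
After XOR with byte 0xE0: 0x9F

Answer: 0x39 0x72 0xE4 0xCF 0x99 0x35 0x6A 0xD4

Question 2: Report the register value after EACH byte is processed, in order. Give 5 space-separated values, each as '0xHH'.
0xB3 0xA0 0x7F 0xD4 0x69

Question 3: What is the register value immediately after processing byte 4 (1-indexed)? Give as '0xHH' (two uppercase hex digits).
After byte 1 (0xC2): reg=0xB3
After byte 2 (0x51): reg=0xA0
After byte 3 (0x6B): reg=0x7F
After byte 4 (0xE0): reg=0xD4

Answer: 0xD4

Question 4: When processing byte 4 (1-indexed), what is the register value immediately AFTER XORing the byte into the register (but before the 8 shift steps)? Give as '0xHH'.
Answer: 0x9F

Derivation:
Register before byte 4: 0x7F
Byte 4: 0xE0
0x7F XOR 0xE0 = 0x9F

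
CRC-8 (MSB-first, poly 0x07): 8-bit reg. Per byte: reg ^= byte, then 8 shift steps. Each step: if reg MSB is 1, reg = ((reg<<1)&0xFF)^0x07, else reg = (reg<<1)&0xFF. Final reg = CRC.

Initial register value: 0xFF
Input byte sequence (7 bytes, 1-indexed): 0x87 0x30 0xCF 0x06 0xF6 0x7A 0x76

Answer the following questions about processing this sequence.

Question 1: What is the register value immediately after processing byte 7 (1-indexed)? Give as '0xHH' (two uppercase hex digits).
After byte 1 (0x87): reg=0x6F
After byte 2 (0x30): reg=0x9A
After byte 3 (0xCF): reg=0xAC
After byte 4 (0x06): reg=0x5F
After byte 5 (0xF6): reg=0x56
After byte 6 (0x7A): reg=0xC4
After byte 7 (0x76): reg=0x17

Answer: 0x17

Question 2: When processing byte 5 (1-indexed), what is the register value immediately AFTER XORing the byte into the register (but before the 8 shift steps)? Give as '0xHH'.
Answer: 0xA9

Derivation:
Register before byte 5: 0x5F
Byte 5: 0xF6
0x5F XOR 0xF6 = 0xA9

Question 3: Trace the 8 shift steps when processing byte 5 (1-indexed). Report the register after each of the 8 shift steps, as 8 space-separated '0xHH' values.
After byte 1 (0x87): reg=0x6F
After byte 2 (0x30): reg=0x9A
After byte 3 (0xCF): reg=0xAC
After byte 4 (0x06): reg=0x5F
Register before byte 5: 0x5F
After XOR with byte 0xF6: 0xA9

Answer: 0x55 0xAA 0x53 0xA6 0x4B 0x96 0x2B 0x56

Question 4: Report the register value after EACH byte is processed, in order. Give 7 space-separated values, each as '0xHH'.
0x6F 0x9A 0xAC 0x5F 0x56 0xC4 0x17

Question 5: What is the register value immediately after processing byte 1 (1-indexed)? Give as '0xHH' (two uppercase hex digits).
Answer: 0x6F

Derivation:
After byte 1 (0x87): reg=0x6F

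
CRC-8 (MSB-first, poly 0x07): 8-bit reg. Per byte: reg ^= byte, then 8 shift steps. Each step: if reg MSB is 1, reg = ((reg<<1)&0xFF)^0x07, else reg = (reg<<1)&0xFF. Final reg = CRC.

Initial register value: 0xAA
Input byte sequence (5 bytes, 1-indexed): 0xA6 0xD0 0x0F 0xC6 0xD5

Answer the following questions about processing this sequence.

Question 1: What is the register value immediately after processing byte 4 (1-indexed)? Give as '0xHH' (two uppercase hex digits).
After byte 1 (0xA6): reg=0x24
After byte 2 (0xD0): reg=0xC2
After byte 3 (0x0F): reg=0x6D
After byte 4 (0xC6): reg=0x58

Answer: 0x58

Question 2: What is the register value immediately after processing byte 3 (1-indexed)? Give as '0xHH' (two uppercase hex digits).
Answer: 0x6D

Derivation:
After byte 1 (0xA6): reg=0x24
After byte 2 (0xD0): reg=0xC2
After byte 3 (0x0F): reg=0x6D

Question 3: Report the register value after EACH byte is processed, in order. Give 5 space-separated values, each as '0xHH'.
0x24 0xC2 0x6D 0x58 0xAA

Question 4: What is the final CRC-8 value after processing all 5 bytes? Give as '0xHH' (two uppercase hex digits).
Answer: 0xAA

Derivation:
After byte 1 (0xA6): reg=0x24
After byte 2 (0xD0): reg=0xC2
After byte 3 (0x0F): reg=0x6D
After byte 4 (0xC6): reg=0x58
After byte 5 (0xD5): reg=0xAA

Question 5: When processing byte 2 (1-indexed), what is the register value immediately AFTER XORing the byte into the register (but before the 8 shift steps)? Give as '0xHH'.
Register before byte 2: 0x24
Byte 2: 0xD0
0x24 XOR 0xD0 = 0xF4

Answer: 0xF4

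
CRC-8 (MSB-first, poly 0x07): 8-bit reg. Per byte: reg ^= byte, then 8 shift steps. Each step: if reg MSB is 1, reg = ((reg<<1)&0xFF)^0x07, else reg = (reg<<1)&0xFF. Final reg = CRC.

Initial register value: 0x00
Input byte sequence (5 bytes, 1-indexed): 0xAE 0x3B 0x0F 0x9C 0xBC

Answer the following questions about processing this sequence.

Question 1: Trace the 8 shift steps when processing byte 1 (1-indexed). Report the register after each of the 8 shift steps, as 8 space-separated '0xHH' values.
Answer: 0x5B 0xB6 0x6B 0xD6 0xAB 0x51 0xA2 0x43

Derivation:
Register before byte 1: 0x00
After XOR with byte 0xAE: 0xAE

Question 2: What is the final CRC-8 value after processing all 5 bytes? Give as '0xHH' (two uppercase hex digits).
Answer: 0xE5

Derivation:
After byte 1 (0xAE): reg=0x43
After byte 2 (0x3B): reg=0x6F
After byte 3 (0x0F): reg=0x27
After byte 4 (0x9C): reg=0x28
After byte 5 (0xBC): reg=0xE5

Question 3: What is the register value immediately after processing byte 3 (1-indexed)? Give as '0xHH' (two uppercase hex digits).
Answer: 0x27

Derivation:
After byte 1 (0xAE): reg=0x43
After byte 2 (0x3B): reg=0x6F
After byte 3 (0x0F): reg=0x27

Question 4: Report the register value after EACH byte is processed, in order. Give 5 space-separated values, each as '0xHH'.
0x43 0x6F 0x27 0x28 0xE5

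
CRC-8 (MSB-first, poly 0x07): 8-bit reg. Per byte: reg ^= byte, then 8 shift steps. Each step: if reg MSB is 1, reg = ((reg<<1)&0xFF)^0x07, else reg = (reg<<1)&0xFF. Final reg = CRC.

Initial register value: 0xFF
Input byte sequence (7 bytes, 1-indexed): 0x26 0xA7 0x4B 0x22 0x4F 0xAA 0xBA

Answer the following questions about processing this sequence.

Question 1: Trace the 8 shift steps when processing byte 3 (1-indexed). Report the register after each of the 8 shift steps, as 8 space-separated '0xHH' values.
Answer: 0x60 0xC0 0x87 0x09 0x12 0x24 0x48 0x90

Derivation:
After byte 1 (0x26): reg=0x01
After byte 2 (0xA7): reg=0x7B
Register before byte 3: 0x7B
After XOR with byte 0x4B: 0x30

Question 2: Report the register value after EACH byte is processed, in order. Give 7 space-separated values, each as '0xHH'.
0x01 0x7B 0x90 0x17 0x8F 0xFB 0xC0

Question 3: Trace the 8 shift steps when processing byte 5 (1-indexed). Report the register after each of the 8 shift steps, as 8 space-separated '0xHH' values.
After byte 1 (0x26): reg=0x01
After byte 2 (0xA7): reg=0x7B
After byte 3 (0x4B): reg=0x90
After byte 4 (0x22): reg=0x17
Register before byte 5: 0x17
After XOR with byte 0x4F: 0x58

Answer: 0xB0 0x67 0xCE 0x9B 0x31 0x62 0xC4 0x8F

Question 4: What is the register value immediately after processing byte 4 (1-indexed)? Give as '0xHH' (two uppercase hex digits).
After byte 1 (0x26): reg=0x01
After byte 2 (0xA7): reg=0x7B
After byte 3 (0x4B): reg=0x90
After byte 4 (0x22): reg=0x17

Answer: 0x17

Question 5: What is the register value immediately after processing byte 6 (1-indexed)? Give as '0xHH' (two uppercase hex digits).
Answer: 0xFB

Derivation:
After byte 1 (0x26): reg=0x01
After byte 2 (0xA7): reg=0x7B
After byte 3 (0x4B): reg=0x90
After byte 4 (0x22): reg=0x17
After byte 5 (0x4F): reg=0x8F
After byte 6 (0xAA): reg=0xFB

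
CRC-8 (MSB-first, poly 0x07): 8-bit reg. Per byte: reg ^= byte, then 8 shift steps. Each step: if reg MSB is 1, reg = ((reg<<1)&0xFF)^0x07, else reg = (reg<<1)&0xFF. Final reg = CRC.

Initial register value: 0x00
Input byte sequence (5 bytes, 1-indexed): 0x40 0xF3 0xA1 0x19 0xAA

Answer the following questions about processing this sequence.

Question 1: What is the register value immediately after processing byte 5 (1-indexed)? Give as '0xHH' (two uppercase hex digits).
Answer: 0x67

Derivation:
After byte 1 (0x40): reg=0xC7
After byte 2 (0xF3): reg=0x8C
After byte 3 (0xA1): reg=0xC3
After byte 4 (0x19): reg=0x08
After byte 5 (0xAA): reg=0x67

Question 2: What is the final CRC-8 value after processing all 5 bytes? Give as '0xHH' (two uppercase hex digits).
Answer: 0x67

Derivation:
After byte 1 (0x40): reg=0xC7
After byte 2 (0xF3): reg=0x8C
After byte 3 (0xA1): reg=0xC3
After byte 4 (0x19): reg=0x08
After byte 5 (0xAA): reg=0x67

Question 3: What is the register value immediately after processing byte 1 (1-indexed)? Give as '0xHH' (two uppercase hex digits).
After byte 1 (0x40): reg=0xC7

Answer: 0xC7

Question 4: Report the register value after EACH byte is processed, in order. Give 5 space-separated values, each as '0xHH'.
0xC7 0x8C 0xC3 0x08 0x67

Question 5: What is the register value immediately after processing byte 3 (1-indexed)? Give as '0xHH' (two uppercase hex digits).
After byte 1 (0x40): reg=0xC7
After byte 2 (0xF3): reg=0x8C
After byte 3 (0xA1): reg=0xC3

Answer: 0xC3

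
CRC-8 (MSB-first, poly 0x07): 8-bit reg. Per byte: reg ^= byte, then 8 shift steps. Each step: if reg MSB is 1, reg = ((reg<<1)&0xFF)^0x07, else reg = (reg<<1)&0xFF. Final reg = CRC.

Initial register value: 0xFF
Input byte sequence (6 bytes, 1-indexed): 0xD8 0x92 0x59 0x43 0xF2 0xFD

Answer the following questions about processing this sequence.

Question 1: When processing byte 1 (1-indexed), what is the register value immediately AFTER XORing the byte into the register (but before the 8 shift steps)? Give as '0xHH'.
Answer: 0x27

Derivation:
Register before byte 1: 0xFF
Byte 1: 0xD8
0xFF XOR 0xD8 = 0x27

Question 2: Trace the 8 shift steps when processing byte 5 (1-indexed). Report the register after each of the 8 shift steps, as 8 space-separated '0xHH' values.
Answer: 0xBC 0x7F 0xFE 0xFB 0xF1 0xE5 0xCD 0x9D

Derivation:
After byte 1 (0xD8): reg=0xF5
After byte 2 (0x92): reg=0x32
After byte 3 (0x59): reg=0x16
After byte 4 (0x43): reg=0xAC
Register before byte 5: 0xAC
After XOR with byte 0xF2: 0x5E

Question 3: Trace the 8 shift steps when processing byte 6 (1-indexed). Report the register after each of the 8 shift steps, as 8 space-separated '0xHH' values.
Answer: 0xC0 0x87 0x09 0x12 0x24 0x48 0x90 0x27

Derivation:
After byte 1 (0xD8): reg=0xF5
After byte 2 (0x92): reg=0x32
After byte 3 (0x59): reg=0x16
After byte 4 (0x43): reg=0xAC
After byte 5 (0xF2): reg=0x9D
Register before byte 6: 0x9D
After XOR with byte 0xFD: 0x60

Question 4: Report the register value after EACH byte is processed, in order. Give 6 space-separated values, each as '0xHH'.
0xF5 0x32 0x16 0xAC 0x9D 0x27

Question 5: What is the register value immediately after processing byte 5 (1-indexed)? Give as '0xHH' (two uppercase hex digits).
Answer: 0x9D

Derivation:
After byte 1 (0xD8): reg=0xF5
After byte 2 (0x92): reg=0x32
After byte 3 (0x59): reg=0x16
After byte 4 (0x43): reg=0xAC
After byte 5 (0xF2): reg=0x9D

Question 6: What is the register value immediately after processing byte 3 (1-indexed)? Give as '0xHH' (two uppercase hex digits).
After byte 1 (0xD8): reg=0xF5
After byte 2 (0x92): reg=0x32
After byte 3 (0x59): reg=0x16

Answer: 0x16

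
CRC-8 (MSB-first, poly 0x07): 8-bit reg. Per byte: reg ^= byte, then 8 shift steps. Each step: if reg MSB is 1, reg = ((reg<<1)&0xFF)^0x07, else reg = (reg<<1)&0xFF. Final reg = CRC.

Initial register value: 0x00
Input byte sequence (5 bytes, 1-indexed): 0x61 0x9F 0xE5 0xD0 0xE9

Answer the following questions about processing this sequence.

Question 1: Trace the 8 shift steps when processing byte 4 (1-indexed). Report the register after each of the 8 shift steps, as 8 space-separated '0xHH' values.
After byte 1 (0x61): reg=0x20
After byte 2 (0x9F): reg=0x34
After byte 3 (0xE5): reg=0x39
Register before byte 4: 0x39
After XOR with byte 0xD0: 0xE9

Answer: 0xD5 0xAD 0x5D 0xBA 0x73 0xE6 0xCB 0x91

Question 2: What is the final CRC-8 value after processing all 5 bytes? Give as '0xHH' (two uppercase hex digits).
Answer: 0x6F

Derivation:
After byte 1 (0x61): reg=0x20
After byte 2 (0x9F): reg=0x34
After byte 3 (0xE5): reg=0x39
After byte 4 (0xD0): reg=0x91
After byte 5 (0xE9): reg=0x6F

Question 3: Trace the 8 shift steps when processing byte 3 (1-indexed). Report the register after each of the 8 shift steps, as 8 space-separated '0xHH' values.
After byte 1 (0x61): reg=0x20
After byte 2 (0x9F): reg=0x34
Register before byte 3: 0x34
After XOR with byte 0xE5: 0xD1

Answer: 0xA5 0x4D 0x9A 0x33 0x66 0xCC 0x9F 0x39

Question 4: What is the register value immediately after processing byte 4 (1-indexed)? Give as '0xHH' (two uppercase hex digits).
Answer: 0x91

Derivation:
After byte 1 (0x61): reg=0x20
After byte 2 (0x9F): reg=0x34
After byte 3 (0xE5): reg=0x39
After byte 4 (0xD0): reg=0x91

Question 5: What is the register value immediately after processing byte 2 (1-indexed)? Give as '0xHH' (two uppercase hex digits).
After byte 1 (0x61): reg=0x20
After byte 2 (0x9F): reg=0x34

Answer: 0x34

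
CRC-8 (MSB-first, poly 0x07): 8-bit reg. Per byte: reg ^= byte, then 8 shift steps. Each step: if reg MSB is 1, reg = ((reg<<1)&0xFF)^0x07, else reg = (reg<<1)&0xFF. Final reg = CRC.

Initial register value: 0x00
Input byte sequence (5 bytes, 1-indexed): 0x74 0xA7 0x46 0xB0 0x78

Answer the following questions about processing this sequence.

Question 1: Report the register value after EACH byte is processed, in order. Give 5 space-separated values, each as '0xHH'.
0x4B 0x8A 0x6A 0x08 0x57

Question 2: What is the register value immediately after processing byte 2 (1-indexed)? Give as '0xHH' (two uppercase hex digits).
After byte 1 (0x74): reg=0x4B
After byte 2 (0xA7): reg=0x8A

Answer: 0x8A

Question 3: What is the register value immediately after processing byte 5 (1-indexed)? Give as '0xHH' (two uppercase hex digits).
After byte 1 (0x74): reg=0x4B
After byte 2 (0xA7): reg=0x8A
After byte 3 (0x46): reg=0x6A
After byte 4 (0xB0): reg=0x08
After byte 5 (0x78): reg=0x57

Answer: 0x57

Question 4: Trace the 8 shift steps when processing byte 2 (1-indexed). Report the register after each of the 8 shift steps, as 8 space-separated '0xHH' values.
After byte 1 (0x74): reg=0x4B
Register before byte 2: 0x4B
After XOR with byte 0xA7: 0xEC

Answer: 0xDF 0xB9 0x75 0xEA 0xD3 0xA1 0x45 0x8A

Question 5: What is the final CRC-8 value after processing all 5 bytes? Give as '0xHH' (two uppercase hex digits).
After byte 1 (0x74): reg=0x4B
After byte 2 (0xA7): reg=0x8A
After byte 3 (0x46): reg=0x6A
After byte 4 (0xB0): reg=0x08
After byte 5 (0x78): reg=0x57

Answer: 0x57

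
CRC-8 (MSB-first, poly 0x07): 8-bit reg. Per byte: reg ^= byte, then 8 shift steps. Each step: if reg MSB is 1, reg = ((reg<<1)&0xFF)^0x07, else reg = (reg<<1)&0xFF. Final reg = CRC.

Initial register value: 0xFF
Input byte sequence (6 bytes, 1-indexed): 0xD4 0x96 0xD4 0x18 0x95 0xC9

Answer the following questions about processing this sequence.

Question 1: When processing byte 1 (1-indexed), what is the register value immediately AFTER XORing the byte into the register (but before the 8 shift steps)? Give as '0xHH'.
Register before byte 1: 0xFF
Byte 1: 0xD4
0xFF XOR 0xD4 = 0x2B

Answer: 0x2B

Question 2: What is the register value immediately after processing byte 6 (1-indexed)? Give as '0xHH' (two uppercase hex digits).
After byte 1 (0xD4): reg=0xD1
After byte 2 (0x96): reg=0xD2
After byte 3 (0xD4): reg=0x12
After byte 4 (0x18): reg=0x36
After byte 5 (0x95): reg=0x60
After byte 6 (0xC9): reg=0x56

Answer: 0x56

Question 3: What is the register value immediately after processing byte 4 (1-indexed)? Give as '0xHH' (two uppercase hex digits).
Answer: 0x36

Derivation:
After byte 1 (0xD4): reg=0xD1
After byte 2 (0x96): reg=0xD2
After byte 3 (0xD4): reg=0x12
After byte 4 (0x18): reg=0x36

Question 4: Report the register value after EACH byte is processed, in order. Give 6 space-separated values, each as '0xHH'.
0xD1 0xD2 0x12 0x36 0x60 0x56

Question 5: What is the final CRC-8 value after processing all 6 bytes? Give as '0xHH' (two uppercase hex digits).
Answer: 0x56

Derivation:
After byte 1 (0xD4): reg=0xD1
After byte 2 (0x96): reg=0xD2
After byte 3 (0xD4): reg=0x12
After byte 4 (0x18): reg=0x36
After byte 5 (0x95): reg=0x60
After byte 6 (0xC9): reg=0x56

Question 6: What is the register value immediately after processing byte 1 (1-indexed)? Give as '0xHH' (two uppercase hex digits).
After byte 1 (0xD4): reg=0xD1

Answer: 0xD1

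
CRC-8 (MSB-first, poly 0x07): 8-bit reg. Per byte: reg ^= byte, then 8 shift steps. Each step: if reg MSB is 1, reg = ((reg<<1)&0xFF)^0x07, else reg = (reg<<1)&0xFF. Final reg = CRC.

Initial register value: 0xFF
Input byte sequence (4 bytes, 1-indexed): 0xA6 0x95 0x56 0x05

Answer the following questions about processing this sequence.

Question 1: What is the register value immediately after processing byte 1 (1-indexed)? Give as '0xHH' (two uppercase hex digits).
After byte 1 (0xA6): reg=0x88

Answer: 0x88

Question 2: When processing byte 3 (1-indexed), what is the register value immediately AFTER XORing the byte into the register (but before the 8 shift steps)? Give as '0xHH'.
Answer: 0x05

Derivation:
Register before byte 3: 0x53
Byte 3: 0x56
0x53 XOR 0x56 = 0x05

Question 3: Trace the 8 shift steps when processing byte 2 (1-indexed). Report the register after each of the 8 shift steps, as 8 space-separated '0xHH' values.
Answer: 0x3A 0x74 0xE8 0xD7 0xA9 0x55 0xAA 0x53

Derivation:
After byte 1 (0xA6): reg=0x88
Register before byte 2: 0x88
After XOR with byte 0x95: 0x1D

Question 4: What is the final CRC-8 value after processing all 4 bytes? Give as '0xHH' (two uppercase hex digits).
After byte 1 (0xA6): reg=0x88
After byte 2 (0x95): reg=0x53
After byte 3 (0x56): reg=0x1B
After byte 4 (0x05): reg=0x5A

Answer: 0x5A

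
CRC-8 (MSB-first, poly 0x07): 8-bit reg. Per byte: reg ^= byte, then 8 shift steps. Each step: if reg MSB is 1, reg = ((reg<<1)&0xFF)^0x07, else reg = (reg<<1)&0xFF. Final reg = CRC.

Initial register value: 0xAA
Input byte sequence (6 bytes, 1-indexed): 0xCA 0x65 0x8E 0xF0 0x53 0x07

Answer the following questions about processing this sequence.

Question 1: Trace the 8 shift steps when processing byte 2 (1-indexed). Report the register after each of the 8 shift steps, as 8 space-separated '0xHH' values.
After byte 1 (0xCA): reg=0x27
Register before byte 2: 0x27
After XOR with byte 0x65: 0x42

Answer: 0x84 0x0F 0x1E 0x3C 0x78 0xF0 0xE7 0xC9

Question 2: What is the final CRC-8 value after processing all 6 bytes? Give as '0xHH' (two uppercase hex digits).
After byte 1 (0xCA): reg=0x27
After byte 2 (0x65): reg=0xC9
After byte 3 (0x8E): reg=0xD2
After byte 4 (0xF0): reg=0xEE
After byte 5 (0x53): reg=0x3A
After byte 6 (0x07): reg=0xB3

Answer: 0xB3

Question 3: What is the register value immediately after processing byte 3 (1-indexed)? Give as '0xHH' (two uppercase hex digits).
After byte 1 (0xCA): reg=0x27
After byte 2 (0x65): reg=0xC9
After byte 3 (0x8E): reg=0xD2

Answer: 0xD2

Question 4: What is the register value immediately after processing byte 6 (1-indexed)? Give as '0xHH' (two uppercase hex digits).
Answer: 0xB3

Derivation:
After byte 1 (0xCA): reg=0x27
After byte 2 (0x65): reg=0xC9
After byte 3 (0x8E): reg=0xD2
After byte 4 (0xF0): reg=0xEE
After byte 5 (0x53): reg=0x3A
After byte 6 (0x07): reg=0xB3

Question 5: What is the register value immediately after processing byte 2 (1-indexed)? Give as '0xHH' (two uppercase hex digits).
Answer: 0xC9

Derivation:
After byte 1 (0xCA): reg=0x27
After byte 2 (0x65): reg=0xC9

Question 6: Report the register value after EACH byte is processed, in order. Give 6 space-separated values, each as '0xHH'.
0x27 0xC9 0xD2 0xEE 0x3A 0xB3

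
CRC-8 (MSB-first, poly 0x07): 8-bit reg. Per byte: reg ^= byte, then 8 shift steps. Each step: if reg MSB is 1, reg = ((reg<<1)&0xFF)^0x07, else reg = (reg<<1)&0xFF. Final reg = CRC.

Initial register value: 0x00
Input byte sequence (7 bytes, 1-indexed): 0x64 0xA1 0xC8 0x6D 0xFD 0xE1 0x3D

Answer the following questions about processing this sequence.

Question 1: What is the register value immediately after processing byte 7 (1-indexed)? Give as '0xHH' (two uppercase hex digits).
Answer: 0x9A

Derivation:
After byte 1 (0x64): reg=0x3B
After byte 2 (0xA1): reg=0xCF
After byte 3 (0xC8): reg=0x15
After byte 4 (0x6D): reg=0x6F
After byte 5 (0xFD): reg=0xF7
After byte 6 (0xE1): reg=0x62
After byte 7 (0x3D): reg=0x9A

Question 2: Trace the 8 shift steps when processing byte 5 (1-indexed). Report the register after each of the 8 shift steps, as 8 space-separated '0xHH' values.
Answer: 0x23 0x46 0x8C 0x1F 0x3E 0x7C 0xF8 0xF7

Derivation:
After byte 1 (0x64): reg=0x3B
After byte 2 (0xA1): reg=0xCF
After byte 3 (0xC8): reg=0x15
After byte 4 (0x6D): reg=0x6F
Register before byte 5: 0x6F
After XOR with byte 0xFD: 0x92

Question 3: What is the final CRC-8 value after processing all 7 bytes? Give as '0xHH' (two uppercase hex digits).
After byte 1 (0x64): reg=0x3B
After byte 2 (0xA1): reg=0xCF
After byte 3 (0xC8): reg=0x15
After byte 4 (0x6D): reg=0x6F
After byte 5 (0xFD): reg=0xF7
After byte 6 (0xE1): reg=0x62
After byte 7 (0x3D): reg=0x9A

Answer: 0x9A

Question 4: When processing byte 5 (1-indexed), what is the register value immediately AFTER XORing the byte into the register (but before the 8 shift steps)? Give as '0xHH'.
Answer: 0x92

Derivation:
Register before byte 5: 0x6F
Byte 5: 0xFD
0x6F XOR 0xFD = 0x92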